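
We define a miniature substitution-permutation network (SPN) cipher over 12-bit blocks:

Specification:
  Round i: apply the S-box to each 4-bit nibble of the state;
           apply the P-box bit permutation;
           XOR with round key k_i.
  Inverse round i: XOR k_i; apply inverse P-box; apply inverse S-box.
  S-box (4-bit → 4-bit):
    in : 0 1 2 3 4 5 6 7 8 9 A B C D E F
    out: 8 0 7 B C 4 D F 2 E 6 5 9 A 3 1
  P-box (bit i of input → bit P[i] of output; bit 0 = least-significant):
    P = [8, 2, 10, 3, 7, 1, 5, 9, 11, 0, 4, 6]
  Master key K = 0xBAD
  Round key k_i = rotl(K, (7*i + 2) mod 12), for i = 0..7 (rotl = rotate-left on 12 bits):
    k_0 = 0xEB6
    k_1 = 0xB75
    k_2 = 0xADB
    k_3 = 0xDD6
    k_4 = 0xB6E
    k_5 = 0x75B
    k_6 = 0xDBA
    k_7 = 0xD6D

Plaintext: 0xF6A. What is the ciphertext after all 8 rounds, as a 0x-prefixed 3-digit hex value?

0xC2E

s_0 = plaintext = 0xF6A
s_1 = Round(s_0, k_0) = 0x012
s_2 = Round(s_1, k_1) = 0xE31
s_3 = Round(s_2, k_2) = 0x058
s_4 = Round(s_3, k_3) = 0xDB2
s_5 = Round(s_4, k_4) = 0xE8B
s_6 = Round(s_5, k_5) = 0xA58
s_7 = Round(s_6, k_6) = 0xD8F
s_8 = Round(s_7, k_7) = 0xC2E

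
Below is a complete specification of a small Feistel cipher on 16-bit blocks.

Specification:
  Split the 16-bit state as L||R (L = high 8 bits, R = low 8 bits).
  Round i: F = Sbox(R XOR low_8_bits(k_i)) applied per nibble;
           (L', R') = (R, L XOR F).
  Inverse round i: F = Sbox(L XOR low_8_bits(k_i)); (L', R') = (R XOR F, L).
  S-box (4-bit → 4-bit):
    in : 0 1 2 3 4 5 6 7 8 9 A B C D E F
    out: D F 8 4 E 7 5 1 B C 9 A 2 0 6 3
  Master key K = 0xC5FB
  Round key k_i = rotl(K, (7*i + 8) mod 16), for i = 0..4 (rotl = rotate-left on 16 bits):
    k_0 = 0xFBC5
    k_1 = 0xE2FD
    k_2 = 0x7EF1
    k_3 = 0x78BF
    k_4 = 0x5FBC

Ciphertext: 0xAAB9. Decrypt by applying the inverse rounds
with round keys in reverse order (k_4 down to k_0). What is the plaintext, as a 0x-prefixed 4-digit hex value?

0x5BF6

s_0 = ciphertext = 0xAAB9
s_1 = InvRound(s_0, k_4) = 0x4CAA
s_2 = InvRound(s_1, k_3) = 0x9E4C
s_3 = InvRound(s_2, k_2) = 0x1F9E
s_4 = InvRound(s_3, k_1) = 0xF61F
s_5 = InvRound(s_4, k_0) = 0x5BF6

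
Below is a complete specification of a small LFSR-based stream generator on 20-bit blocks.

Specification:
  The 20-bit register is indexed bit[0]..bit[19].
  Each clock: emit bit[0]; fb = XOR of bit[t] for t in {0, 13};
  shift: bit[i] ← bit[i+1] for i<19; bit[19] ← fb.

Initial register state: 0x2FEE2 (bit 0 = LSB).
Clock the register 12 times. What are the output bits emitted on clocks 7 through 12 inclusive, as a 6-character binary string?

reg_0 = 0x2FEE2
clock 1: out=0, reg = 0x97F71
clock 2: out=1, reg = 0x4BFB8
clock 3: out=0, reg = 0xA5FDC
clock 4: out=0, reg = 0x52FEE
clock 5: out=0, reg = 0xA97F7
clock 6: out=1, reg = 0xD4BFB
clock 7: out=1, reg = 0xEA5FD
clock 8: out=1, reg = 0x752FE
clock 9: out=0, reg = 0x3A97F
clock 10: out=1, reg = 0x1D4BF
clock 11: out=1, reg = 0x8EA5F
clock 12: out=1, reg = 0x4752F

110111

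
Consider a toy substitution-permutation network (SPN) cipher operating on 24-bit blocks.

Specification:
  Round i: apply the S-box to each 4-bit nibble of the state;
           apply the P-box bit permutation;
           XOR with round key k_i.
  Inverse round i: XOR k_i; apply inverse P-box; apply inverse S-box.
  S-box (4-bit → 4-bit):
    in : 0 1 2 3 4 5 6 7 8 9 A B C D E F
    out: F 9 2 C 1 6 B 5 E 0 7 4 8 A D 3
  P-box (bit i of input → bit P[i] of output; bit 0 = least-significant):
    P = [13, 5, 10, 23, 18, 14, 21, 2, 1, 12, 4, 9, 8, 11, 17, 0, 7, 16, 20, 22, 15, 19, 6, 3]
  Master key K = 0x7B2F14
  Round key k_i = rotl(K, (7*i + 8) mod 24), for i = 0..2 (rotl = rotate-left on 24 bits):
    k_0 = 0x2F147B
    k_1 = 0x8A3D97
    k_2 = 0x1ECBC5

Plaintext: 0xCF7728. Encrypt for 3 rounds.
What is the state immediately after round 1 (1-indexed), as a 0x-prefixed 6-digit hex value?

0xAC51C1

s_0 = plaintext = 0xCF7728
s_1 = Round(s_0, k_0) = 0xAC51C1
s_2 = Round(s_1, k_1) = 0x4097D1
s_3 = Round(s_2, k_2) = 0xCF2B53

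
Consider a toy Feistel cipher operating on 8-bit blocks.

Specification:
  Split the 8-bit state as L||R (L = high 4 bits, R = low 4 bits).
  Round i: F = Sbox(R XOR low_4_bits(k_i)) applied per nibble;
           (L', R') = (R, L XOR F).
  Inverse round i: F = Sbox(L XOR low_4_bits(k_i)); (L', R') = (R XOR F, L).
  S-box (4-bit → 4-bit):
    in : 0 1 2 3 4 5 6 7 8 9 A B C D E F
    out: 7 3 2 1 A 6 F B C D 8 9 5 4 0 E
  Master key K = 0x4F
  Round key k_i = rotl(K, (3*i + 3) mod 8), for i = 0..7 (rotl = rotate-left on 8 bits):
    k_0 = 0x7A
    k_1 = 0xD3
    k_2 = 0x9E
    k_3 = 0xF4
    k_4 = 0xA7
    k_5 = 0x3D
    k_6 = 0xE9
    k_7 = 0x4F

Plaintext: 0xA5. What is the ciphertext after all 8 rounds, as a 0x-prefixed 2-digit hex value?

0xC1

s_0 = plaintext = 0xA5
s_1 = Round(s_0, k_0) = 0x54
s_2 = Round(s_1, k_1) = 0x4E
s_3 = Round(s_2, k_2) = 0xE3
s_4 = Round(s_3, k_3) = 0x35
s_5 = Round(s_4, k_4) = 0x51
s_6 = Round(s_5, k_5) = 0x10
s_7 = Round(s_6, k_6) = 0x0C
s_8 = Round(s_7, k_7) = 0xC1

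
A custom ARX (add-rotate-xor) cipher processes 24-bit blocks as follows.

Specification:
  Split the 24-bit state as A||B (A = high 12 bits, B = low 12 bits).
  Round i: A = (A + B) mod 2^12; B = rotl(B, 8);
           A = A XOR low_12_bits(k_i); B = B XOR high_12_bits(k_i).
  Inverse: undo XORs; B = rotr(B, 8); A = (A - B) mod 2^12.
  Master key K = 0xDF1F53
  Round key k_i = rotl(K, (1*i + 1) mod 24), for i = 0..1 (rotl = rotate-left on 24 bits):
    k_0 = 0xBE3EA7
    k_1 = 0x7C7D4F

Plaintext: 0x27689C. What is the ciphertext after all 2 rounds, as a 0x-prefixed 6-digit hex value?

s_0 = plaintext = 0x27689C
s_1 = Round(s_0, k_0) = 0x5B576A
s_2 = Round(s_1, k_1) = 0x050DB1

0x050DB1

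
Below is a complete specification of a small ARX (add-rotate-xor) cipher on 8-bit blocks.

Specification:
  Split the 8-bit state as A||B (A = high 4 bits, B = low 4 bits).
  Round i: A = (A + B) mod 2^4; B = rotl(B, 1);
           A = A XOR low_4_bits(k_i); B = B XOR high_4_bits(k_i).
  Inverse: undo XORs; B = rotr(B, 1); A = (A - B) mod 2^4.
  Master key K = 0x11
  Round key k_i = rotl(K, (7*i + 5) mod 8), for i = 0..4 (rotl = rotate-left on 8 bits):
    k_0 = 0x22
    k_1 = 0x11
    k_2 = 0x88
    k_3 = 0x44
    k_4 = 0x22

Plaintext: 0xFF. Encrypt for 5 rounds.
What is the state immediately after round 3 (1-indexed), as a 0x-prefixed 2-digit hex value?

s_0 = plaintext = 0xFF
s_1 = Round(s_0, k_0) = 0xCD
s_2 = Round(s_1, k_1) = 0x8A
s_3 = Round(s_2, k_2) = 0xAD
s_4 = Round(s_3, k_3) = 0x3F
s_5 = Round(s_4, k_4) = 0x0D

0xAD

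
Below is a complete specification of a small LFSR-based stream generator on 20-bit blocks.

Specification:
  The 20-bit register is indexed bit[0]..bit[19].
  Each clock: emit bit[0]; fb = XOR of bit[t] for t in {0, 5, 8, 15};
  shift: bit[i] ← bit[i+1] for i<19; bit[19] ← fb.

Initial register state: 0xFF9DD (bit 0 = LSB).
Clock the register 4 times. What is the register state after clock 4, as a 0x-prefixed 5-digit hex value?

0x5FF9D

reg_0 = 0xFF9DD
clock 1: out=1, reg = 0xFFCEE
clock 2: out=0, reg = 0x7FE77
clock 3: out=1, reg = 0xBFF3B
clock 4: out=1, reg = 0x5FF9D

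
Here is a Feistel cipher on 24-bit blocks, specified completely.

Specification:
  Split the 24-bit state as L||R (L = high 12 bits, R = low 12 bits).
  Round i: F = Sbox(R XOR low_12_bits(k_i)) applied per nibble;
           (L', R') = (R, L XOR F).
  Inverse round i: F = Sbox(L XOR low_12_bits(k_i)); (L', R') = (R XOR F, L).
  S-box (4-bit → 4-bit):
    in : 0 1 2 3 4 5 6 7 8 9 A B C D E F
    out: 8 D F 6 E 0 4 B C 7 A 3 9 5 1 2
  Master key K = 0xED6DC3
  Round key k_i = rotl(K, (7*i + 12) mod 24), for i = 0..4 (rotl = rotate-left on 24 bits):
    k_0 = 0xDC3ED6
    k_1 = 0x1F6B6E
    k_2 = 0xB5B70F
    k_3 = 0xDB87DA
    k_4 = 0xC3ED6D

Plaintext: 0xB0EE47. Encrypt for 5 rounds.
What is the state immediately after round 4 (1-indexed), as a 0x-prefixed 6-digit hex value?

0x306CCB

s_0 = plaintext = 0xB0EE47
s_1 = Round(s_0, k_0) = 0xE47373
s_2 = Round(s_1, k_1) = 0x373292
s_3 = Round(s_2, k_2) = 0x292306
s_4 = Round(s_3, k_3) = 0x306CCB
s_5 = Round(s_4, k_4) = 0xCCBEA2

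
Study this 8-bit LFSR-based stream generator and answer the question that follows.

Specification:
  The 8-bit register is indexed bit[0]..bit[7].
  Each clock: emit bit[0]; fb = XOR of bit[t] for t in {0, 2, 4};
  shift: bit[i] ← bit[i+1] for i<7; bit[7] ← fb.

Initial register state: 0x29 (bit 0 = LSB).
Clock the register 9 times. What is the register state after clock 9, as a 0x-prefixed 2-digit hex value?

0x38

reg_0 = 0x29
clock 1: out=1, reg = 0x94
clock 2: out=0, reg = 0x4A
clock 3: out=0, reg = 0x25
clock 4: out=1, reg = 0x12
clock 5: out=0, reg = 0x89
clock 6: out=1, reg = 0xC4
clock 7: out=0, reg = 0xE2
clock 8: out=0, reg = 0x71
clock 9: out=1, reg = 0x38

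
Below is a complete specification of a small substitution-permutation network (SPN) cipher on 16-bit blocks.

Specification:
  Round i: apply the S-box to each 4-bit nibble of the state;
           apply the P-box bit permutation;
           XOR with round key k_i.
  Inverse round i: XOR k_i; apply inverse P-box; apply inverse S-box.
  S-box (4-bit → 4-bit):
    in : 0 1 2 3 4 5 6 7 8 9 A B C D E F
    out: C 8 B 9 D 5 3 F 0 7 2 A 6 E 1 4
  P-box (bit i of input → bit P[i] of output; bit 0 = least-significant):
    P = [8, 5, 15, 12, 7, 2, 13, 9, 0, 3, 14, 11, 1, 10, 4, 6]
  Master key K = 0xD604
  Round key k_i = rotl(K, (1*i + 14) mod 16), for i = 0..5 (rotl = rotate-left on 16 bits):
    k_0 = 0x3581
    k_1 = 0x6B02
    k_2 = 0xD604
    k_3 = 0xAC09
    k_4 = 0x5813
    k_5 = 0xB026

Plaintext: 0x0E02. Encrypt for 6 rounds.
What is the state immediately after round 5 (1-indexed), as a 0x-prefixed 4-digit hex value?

0x0BCF

s_0 = plaintext = 0x0E02
s_1 = Round(s_0, k_0) = 0x06F0
s_2 = Round(s_1, k_1) = 0xDB5B
s_3 = Round(s_2, k_2) = 0xEAFC
s_4 = Round(s_3, k_3) = 0x0C23
s_5 = Round(s_4, k_4) = 0x0BCF
s_6 = Round(s_5, k_5) = 0x187A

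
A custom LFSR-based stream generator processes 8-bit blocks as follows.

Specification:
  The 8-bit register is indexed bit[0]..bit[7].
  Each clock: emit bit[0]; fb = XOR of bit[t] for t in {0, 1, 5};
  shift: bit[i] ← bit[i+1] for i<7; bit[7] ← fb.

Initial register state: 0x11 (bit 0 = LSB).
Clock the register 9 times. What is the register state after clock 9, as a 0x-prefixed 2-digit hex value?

reg_0 = 0x11
clock 1: out=1, reg = 0x88
clock 2: out=0, reg = 0x44
clock 3: out=0, reg = 0x22
clock 4: out=0, reg = 0x11
clock 5: out=1, reg = 0x88
clock 6: out=0, reg = 0x44
clock 7: out=0, reg = 0x22
clock 8: out=0, reg = 0x11
clock 9: out=1, reg = 0x88

0x88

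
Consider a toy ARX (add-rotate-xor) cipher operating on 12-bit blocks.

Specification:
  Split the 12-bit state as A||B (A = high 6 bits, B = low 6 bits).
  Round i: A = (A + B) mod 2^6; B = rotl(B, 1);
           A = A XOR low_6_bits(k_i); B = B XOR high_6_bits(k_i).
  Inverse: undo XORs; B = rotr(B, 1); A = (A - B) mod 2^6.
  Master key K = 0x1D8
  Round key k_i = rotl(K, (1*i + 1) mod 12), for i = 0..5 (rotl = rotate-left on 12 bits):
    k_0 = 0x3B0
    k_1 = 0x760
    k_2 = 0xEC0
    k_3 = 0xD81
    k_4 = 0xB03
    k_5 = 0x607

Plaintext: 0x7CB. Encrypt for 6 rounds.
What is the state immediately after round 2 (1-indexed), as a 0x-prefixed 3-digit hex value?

s_0 = plaintext = 0x7CB
s_1 = Round(s_0, k_0) = 0x698
s_2 = Round(s_1, k_1) = 0x4AD
s_3 = Round(s_2, k_2) = 0xFE0
s_4 = Round(s_3, k_3) = 0x7B7
s_5 = Round(s_4, k_4) = 0x583
s_6 = Round(s_5, k_5) = 0x79E

0x4AD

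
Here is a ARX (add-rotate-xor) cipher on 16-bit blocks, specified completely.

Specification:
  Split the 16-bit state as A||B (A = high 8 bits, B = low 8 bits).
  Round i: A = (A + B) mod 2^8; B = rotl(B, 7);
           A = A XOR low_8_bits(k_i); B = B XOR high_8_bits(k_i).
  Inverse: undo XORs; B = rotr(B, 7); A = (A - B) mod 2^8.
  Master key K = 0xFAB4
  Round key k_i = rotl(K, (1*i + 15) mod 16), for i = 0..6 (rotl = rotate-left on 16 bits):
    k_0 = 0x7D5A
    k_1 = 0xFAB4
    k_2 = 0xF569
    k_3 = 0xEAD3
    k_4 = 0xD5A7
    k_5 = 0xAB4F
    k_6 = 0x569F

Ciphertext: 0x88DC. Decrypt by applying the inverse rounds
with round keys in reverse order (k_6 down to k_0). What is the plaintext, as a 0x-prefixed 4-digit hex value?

0xF805

s_0 = ciphertext = 0x88DC
s_1 = InvRound(s_0, k_6) = 0x0215
s_2 = InvRound(s_1, k_5) = 0xD07D
s_3 = InvRound(s_2, k_4) = 0x2651
s_4 = InvRound(s_3, k_3) = 0x7E77
s_5 = InvRound(s_4, k_2) = 0x1205
s_6 = InvRound(s_5, k_1) = 0xA7FF
s_7 = InvRound(s_6, k_0) = 0xF805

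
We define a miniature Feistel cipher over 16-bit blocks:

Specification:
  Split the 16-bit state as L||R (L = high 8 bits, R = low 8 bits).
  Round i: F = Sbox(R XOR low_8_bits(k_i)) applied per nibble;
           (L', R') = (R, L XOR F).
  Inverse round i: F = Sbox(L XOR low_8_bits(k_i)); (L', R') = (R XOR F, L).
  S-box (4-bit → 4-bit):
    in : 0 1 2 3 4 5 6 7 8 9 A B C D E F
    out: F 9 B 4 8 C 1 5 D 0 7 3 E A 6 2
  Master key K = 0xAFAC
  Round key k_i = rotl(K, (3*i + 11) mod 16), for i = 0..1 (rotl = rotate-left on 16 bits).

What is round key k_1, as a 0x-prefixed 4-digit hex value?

0x2BEB

K = 0xAFAC
k_0 = rotl(K, (3*0+11) mod 16) = rotl(K, 11) = 0x657D
k_1 = rotl(K, (3*1+11) mod 16) = rotl(K, 14) = 0x2BEB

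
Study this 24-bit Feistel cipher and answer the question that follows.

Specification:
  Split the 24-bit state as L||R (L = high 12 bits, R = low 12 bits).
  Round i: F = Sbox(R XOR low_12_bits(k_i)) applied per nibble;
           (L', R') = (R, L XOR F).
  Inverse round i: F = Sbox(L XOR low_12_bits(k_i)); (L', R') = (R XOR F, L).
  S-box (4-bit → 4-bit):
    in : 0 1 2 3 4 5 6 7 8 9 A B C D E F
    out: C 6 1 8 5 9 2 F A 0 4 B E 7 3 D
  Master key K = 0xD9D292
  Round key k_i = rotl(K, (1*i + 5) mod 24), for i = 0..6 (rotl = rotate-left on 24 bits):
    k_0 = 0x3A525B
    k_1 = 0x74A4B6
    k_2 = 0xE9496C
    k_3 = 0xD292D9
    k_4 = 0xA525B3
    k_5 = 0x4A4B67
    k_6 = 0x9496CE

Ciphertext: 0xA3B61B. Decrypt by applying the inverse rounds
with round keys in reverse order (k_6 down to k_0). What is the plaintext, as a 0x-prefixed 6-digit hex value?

s_0 = ciphertext = 0xA3B61B
s_1 = InvRound(s_0, k_6) = 0x8C2A3B
s_2 = InvRound(s_1, k_5) = 0x2728C2
s_3 = InvRound(s_2, k_4) = 0x724272
s_4 = InvRound(s_3, k_3) = 0xBA5724
s_5 = InvRound(s_4, k_2) = 0x6C4BA5
s_6 = InvRound(s_5, k_1) = 0xA546C4
s_7 = InvRound(s_6, k_0) = 0xC09A54

0xC09A54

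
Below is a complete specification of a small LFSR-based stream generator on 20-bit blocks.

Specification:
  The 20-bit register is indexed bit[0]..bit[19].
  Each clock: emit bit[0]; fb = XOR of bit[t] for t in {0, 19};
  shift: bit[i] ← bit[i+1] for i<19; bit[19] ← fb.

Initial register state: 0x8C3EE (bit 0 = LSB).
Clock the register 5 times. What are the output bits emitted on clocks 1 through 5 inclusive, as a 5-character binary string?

01110

reg_0 = 0x8C3EE
clock 1: out=0, reg = 0xC61F7
clock 2: out=1, reg = 0x630FB
clock 3: out=1, reg = 0xB187D
clock 4: out=1, reg = 0x58C3E
clock 5: out=0, reg = 0x2C61F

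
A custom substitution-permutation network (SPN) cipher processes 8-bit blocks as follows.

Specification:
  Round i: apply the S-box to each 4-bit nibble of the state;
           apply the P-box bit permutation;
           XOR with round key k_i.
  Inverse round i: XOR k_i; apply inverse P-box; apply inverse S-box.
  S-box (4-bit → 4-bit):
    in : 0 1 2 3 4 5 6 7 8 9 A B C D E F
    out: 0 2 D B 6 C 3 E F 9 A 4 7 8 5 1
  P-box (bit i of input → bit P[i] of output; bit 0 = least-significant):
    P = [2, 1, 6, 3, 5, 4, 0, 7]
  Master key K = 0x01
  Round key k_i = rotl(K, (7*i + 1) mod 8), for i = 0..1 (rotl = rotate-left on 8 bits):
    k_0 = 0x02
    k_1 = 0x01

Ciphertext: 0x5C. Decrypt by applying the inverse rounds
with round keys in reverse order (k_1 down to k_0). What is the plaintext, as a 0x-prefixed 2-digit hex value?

s_0 = ciphertext = 0x5C
s_1 = InvRound(s_0, k_1) = 0x42
s_2 = InvRound(s_1, k_0) = 0x0B

0x0B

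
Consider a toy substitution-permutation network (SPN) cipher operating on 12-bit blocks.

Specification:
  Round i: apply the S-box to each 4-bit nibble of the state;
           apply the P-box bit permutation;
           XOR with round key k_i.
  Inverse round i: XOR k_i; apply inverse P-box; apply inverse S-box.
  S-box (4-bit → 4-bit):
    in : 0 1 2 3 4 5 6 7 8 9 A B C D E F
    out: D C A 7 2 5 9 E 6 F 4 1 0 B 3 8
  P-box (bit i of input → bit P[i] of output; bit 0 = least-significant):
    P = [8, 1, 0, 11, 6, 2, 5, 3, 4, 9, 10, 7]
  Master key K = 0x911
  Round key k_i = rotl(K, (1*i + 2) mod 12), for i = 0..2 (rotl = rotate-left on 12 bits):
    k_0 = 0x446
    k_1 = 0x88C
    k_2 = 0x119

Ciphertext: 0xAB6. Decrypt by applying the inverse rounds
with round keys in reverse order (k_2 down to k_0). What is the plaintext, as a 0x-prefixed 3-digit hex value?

0xB39

s_0 = ciphertext = 0xAB6
s_1 = InvRound(s_0, k_2) = 0x279
s_2 = InvRound(s_1, k_1) = 0xD31
s_3 = InvRound(s_2, k_0) = 0xB39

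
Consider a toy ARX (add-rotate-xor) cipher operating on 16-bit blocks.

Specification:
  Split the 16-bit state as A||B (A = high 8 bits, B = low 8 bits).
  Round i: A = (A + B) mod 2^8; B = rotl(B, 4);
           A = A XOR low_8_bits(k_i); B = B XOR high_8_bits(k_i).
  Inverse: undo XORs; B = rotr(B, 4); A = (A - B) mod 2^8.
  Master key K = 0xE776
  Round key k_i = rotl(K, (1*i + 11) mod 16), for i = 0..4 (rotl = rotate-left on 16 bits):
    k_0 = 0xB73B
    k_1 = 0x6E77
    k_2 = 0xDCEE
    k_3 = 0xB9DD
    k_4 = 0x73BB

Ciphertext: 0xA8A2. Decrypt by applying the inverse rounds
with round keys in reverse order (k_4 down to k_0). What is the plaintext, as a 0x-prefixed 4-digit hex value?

0xDE7C

s_0 = ciphertext = 0xA8A2
s_1 = InvRound(s_0, k_4) = 0xF61D
s_2 = InvRound(s_1, k_3) = 0xE14A
s_3 = InvRound(s_2, k_2) = 0xA669
s_4 = InvRound(s_3, k_1) = 0x6170
s_5 = InvRound(s_4, k_0) = 0xDE7C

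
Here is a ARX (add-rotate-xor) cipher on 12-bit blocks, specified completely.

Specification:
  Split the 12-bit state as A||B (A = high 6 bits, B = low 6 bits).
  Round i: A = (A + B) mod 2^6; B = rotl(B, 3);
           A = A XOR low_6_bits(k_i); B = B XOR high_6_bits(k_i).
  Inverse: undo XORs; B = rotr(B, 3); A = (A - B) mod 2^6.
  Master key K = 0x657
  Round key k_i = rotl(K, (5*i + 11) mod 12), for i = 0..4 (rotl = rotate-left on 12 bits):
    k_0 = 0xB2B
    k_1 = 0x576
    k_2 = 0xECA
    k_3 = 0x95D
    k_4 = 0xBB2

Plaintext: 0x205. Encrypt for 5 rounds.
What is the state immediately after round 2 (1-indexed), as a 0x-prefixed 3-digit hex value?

0x735

s_0 = plaintext = 0x205
s_1 = Round(s_0, k_0) = 0x984
s_2 = Round(s_1, k_1) = 0x735
s_3 = Round(s_2, k_2) = 0x6D5
s_4 = Round(s_3, k_3) = 0xB4F
s_5 = Round(s_4, k_4) = 0x397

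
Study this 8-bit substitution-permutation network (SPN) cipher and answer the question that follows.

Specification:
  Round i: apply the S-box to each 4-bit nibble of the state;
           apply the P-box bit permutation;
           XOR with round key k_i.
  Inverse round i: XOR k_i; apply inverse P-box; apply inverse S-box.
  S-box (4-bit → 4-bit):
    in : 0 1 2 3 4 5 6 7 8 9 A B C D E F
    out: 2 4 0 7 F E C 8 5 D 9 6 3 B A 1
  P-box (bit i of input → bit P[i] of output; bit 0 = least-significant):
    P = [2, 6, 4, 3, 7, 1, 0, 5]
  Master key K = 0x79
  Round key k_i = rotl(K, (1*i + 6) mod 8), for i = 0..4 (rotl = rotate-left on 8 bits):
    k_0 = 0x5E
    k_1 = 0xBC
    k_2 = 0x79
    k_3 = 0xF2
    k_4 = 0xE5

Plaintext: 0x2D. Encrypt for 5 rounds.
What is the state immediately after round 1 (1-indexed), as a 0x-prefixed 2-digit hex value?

s_0 = plaintext = 0x2D
s_1 = Round(s_0, k_0) = 0x12
s_2 = Round(s_1, k_1) = 0xBD
s_3 = Round(s_2, k_2) = 0x36
s_4 = Round(s_3, k_3) = 0x69
s_5 = Round(s_4, k_4) = 0xD8

0x12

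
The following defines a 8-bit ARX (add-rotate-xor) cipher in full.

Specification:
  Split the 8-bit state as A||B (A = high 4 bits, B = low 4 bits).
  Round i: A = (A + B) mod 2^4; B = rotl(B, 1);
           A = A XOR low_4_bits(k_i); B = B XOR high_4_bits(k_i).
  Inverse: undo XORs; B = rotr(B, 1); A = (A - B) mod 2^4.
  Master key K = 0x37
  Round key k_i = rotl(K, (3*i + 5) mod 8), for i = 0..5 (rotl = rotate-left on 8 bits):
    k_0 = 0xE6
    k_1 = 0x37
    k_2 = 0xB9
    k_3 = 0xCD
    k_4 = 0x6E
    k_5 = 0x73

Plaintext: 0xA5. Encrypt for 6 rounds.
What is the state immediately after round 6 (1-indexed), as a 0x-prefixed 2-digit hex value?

0x3E

s_0 = plaintext = 0xA5
s_1 = Round(s_0, k_0) = 0x94
s_2 = Round(s_1, k_1) = 0xAB
s_3 = Round(s_2, k_2) = 0xCC
s_4 = Round(s_3, k_3) = 0x55
s_5 = Round(s_4, k_4) = 0x4C
s_6 = Round(s_5, k_5) = 0x3E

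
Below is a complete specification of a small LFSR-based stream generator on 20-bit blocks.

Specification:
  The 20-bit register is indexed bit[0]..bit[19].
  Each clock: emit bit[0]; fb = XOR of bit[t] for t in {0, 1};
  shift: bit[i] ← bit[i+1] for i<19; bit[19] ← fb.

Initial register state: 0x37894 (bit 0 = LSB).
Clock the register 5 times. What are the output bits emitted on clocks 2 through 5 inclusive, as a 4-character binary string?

reg_0 = 0x37894
clock 1: out=0, reg = 0x1BC4A
clock 2: out=0, reg = 0x8DE25
clock 3: out=1, reg = 0xC6F12
clock 4: out=0, reg = 0xE3789
clock 5: out=1, reg = 0xF1BC4

0101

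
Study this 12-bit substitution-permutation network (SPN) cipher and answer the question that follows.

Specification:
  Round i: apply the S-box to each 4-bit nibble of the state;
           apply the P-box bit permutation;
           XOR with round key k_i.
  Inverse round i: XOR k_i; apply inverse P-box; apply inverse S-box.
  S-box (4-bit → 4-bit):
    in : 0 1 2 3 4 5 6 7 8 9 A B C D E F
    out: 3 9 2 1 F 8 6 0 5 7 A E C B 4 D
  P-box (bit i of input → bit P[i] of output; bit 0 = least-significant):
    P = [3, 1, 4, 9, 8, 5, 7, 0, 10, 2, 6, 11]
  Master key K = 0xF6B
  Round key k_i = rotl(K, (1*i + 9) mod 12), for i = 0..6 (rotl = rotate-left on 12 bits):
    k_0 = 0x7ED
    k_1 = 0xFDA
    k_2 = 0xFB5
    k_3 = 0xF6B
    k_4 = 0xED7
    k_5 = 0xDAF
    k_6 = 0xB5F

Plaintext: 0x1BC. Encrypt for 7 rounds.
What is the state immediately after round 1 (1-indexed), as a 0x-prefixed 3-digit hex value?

0x95C

s_0 = plaintext = 0x1BC
s_1 = Round(s_0, k_0) = 0x95C
s_2 = Round(s_1, k_1) = 0x98F
s_3 = Round(s_2, k_2) = 0x869
s_4 = Round(s_3, k_3) = 0xB91
s_5 = Round(s_4, k_4) = 0x53B
s_6 = Round(s_5, k_5) = 0x6BD
s_7 = Round(s_6, k_6) = 0x9B0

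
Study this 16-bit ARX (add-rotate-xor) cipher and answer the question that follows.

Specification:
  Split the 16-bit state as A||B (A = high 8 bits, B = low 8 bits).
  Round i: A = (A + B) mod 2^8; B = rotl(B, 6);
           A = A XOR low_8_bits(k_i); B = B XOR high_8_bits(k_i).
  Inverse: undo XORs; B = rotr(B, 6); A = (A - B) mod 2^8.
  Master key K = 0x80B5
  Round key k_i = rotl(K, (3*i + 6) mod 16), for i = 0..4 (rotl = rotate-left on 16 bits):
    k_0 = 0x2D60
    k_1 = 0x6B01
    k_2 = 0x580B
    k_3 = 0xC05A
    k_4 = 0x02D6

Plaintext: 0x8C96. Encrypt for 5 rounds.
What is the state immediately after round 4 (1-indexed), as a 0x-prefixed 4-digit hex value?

0x7342

s_0 = plaintext = 0x8C96
s_1 = Round(s_0, k_0) = 0x4288
s_2 = Round(s_1, k_1) = 0xCB49
s_3 = Round(s_2, k_2) = 0x1F0A
s_4 = Round(s_3, k_3) = 0x7342
s_5 = Round(s_4, k_4) = 0x6392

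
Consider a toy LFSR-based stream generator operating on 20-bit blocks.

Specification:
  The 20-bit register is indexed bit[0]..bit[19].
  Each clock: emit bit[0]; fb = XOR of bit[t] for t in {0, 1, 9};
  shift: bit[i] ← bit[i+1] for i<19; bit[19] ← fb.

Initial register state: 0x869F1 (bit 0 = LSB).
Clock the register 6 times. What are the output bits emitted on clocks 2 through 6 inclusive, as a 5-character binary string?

reg_0 = 0x869F1
clock 1: out=1, reg = 0xC34F8
clock 2: out=0, reg = 0x61A7C
clock 3: out=0, reg = 0xB0D3E
clock 4: out=0, reg = 0xD869F
clock 5: out=1, reg = 0xEC34F
clock 6: out=1, reg = 0xF61A7

00011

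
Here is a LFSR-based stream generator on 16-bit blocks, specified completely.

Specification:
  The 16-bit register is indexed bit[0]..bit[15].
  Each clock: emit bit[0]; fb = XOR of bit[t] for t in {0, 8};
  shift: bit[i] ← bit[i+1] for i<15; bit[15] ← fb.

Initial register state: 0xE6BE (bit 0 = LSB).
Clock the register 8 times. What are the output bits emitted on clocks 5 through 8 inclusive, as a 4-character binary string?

1101

reg_0 = 0xE6BE
clock 1: out=0, reg = 0x735F
clock 2: out=1, reg = 0x39AF
clock 3: out=1, reg = 0x1CD7
clock 4: out=1, reg = 0x8E6B
clock 5: out=1, reg = 0xC735
clock 6: out=1, reg = 0x639A
clock 7: out=0, reg = 0xB1CD
clock 8: out=1, reg = 0x58E6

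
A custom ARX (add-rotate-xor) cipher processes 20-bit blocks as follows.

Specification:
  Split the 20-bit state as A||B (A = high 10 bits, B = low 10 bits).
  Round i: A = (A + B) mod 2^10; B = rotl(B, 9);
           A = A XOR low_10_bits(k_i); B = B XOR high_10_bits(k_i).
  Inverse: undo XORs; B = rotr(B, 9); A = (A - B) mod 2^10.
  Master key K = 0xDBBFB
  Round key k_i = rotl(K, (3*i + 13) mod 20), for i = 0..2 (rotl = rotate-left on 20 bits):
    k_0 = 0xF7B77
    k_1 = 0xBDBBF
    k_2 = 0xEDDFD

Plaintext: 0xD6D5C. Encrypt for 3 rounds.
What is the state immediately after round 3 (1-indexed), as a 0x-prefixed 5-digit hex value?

s_0 = plaintext = 0xD6D5C
s_1 = Round(s_0, k_0) = 0xF0370
s_2 = Round(s_1, k_1) = 0x23F4E
s_3 = Round(s_2, k_2) = 0x88210

0x88210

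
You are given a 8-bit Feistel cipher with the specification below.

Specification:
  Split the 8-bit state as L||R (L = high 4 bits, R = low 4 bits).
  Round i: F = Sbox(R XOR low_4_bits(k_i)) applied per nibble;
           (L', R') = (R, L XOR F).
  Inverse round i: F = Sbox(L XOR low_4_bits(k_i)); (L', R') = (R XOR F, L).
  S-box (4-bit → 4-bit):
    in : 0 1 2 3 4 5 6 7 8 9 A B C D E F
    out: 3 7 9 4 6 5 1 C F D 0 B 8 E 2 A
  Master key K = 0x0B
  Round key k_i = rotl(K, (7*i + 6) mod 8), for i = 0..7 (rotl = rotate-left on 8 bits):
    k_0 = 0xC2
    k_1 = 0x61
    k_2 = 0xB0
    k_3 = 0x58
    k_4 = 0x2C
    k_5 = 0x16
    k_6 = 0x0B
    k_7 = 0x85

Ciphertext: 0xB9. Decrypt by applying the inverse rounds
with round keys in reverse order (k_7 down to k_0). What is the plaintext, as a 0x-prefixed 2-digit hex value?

0xAA

s_0 = ciphertext = 0xB9
s_1 = InvRound(s_0, k_7) = 0xBB
s_2 = InvRound(s_1, k_6) = 0x8B
s_3 = InvRound(s_2, k_5) = 0x98
s_4 = InvRound(s_3, k_4) = 0xD9
s_5 = InvRound(s_4, k_3) = 0xCD
s_6 = InvRound(s_5, k_2) = 0x5C
s_7 = InvRound(s_6, k_1) = 0xA5
s_8 = InvRound(s_7, k_0) = 0xAA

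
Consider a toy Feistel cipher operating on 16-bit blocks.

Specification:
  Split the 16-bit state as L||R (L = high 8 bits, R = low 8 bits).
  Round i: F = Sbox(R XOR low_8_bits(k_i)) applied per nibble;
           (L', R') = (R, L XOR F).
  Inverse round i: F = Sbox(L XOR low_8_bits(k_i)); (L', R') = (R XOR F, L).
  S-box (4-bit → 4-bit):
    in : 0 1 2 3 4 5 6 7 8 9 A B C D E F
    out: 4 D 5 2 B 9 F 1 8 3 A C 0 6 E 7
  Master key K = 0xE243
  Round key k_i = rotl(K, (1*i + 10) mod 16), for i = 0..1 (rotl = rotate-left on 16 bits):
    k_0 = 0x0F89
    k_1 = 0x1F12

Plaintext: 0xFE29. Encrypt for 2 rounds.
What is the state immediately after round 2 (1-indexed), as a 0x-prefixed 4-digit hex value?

s_0 = plaintext = 0xFE29
s_1 = Round(s_0, k_0) = 0x295A
s_2 = Round(s_1, k_1) = 0x5A91

0x5A91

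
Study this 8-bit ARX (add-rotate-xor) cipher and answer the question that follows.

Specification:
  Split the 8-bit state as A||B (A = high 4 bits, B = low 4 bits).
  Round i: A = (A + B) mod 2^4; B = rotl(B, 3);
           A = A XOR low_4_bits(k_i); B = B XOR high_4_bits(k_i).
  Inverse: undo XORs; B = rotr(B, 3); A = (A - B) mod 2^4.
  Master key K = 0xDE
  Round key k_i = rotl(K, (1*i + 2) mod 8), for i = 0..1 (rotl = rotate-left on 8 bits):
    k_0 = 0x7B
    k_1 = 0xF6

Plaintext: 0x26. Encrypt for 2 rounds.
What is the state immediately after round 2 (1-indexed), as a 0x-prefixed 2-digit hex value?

0x1D

s_0 = plaintext = 0x26
s_1 = Round(s_0, k_0) = 0x34
s_2 = Round(s_1, k_1) = 0x1D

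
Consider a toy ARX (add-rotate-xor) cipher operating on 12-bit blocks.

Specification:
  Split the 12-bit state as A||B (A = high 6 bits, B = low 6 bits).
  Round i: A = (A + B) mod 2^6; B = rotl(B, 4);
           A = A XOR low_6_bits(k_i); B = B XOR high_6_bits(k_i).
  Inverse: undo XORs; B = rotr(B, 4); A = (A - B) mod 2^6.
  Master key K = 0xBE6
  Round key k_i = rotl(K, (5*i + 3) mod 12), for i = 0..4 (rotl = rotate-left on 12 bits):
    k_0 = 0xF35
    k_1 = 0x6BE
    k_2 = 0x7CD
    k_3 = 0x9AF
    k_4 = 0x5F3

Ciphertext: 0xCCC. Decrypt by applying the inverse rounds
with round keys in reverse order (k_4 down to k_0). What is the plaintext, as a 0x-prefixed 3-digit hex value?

0x226

s_0 = ciphertext = 0xCCC
s_1 = InvRound(s_0, k_4) = 0x4ED
s_2 = InvRound(s_1, k_3) = 0x42C
s_3 = InvRound(s_2, k_2) = 0x38F
s_4 = InvRound(s_3, k_1) = 0x6D5
s_5 = InvRound(s_4, k_0) = 0x226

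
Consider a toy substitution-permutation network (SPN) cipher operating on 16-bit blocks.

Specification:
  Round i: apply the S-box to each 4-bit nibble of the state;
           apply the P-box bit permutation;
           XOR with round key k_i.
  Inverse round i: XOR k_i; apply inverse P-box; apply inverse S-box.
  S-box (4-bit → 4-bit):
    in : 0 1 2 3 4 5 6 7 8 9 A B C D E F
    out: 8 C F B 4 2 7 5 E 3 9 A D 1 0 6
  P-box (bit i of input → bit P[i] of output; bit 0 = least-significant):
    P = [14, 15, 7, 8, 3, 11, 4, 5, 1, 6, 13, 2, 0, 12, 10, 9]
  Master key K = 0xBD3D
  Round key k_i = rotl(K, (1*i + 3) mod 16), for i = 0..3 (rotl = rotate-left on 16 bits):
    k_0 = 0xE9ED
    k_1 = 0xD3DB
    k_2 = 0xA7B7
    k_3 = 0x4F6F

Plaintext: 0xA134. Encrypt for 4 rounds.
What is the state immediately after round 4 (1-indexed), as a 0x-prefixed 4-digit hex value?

0x89CE

s_0 = plaintext = 0xA134
s_1 = Round(s_0, k_0) = 0xC340
s_2 = Round(s_1, k_1) = 0xD48C
s_3 = Round(s_2, k_2) = 0xCE06
s_4 = Round(s_3, k_3) = 0x89CE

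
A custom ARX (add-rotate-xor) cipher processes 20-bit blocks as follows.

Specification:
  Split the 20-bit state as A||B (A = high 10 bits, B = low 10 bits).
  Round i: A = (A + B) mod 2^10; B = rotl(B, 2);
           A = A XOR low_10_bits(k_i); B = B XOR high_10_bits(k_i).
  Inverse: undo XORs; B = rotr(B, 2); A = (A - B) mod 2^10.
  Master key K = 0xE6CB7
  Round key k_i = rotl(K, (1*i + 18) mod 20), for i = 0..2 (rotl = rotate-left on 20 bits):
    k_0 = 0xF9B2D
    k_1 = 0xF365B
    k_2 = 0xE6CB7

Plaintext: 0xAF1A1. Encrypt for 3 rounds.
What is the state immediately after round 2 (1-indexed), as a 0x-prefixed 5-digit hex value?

0xA2240

s_0 = plaintext = 0xAF1A1
s_1 = Round(s_0, k_0) = 0xDC163
s_2 = Round(s_1, k_1) = 0xA2240
s_3 = Round(s_2, k_2) = 0x1FE99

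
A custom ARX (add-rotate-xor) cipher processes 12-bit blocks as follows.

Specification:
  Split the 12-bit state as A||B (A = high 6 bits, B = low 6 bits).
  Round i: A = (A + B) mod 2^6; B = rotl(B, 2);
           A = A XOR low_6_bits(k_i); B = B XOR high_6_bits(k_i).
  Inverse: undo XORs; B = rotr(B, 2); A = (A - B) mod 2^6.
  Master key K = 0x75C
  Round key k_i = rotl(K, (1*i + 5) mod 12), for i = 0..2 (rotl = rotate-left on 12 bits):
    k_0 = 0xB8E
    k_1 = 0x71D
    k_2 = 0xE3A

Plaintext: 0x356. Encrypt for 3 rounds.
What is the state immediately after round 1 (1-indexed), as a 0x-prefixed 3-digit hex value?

s_0 = plaintext = 0x356
s_1 = Round(s_0, k_0) = 0xB77
s_2 = Round(s_1, k_1) = 0xE43
s_3 = Round(s_2, k_2) = 0x1B4

0xB77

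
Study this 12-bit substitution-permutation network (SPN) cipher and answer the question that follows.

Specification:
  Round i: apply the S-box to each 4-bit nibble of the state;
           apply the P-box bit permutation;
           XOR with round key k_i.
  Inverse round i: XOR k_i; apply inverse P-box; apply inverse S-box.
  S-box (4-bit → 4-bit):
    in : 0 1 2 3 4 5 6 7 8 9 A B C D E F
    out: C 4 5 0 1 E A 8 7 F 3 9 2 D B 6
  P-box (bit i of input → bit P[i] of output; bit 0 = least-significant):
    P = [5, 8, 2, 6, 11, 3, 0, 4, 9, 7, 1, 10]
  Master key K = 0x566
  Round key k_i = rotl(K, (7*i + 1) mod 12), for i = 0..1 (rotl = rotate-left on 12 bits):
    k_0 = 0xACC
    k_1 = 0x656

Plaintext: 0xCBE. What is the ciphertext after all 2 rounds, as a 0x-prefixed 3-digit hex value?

0x756

s_0 = plaintext = 0xCBE
s_1 = Round(s_0, k_0) = 0x33C
s_2 = Round(s_1, k_1) = 0x756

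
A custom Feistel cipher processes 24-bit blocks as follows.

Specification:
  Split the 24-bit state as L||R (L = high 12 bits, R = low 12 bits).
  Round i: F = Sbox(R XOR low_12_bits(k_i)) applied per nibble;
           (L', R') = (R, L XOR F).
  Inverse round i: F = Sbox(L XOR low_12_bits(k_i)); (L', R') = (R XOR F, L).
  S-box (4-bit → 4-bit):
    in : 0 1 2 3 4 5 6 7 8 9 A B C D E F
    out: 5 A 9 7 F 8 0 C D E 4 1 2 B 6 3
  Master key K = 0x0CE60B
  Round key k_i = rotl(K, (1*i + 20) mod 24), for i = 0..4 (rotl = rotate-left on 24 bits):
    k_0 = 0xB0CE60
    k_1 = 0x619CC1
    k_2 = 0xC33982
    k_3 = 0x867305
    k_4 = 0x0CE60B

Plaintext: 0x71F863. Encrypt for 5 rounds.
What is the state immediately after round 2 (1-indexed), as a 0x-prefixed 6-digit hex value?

s_0 = plaintext = 0x71F863
s_1 = Round(s_0, k_0) = 0x863748
s_2 = Round(s_1, k_1) = 0x7489BD
s_3 = Round(s_2, k_2) = 0x9BD23B
s_4 = Round(s_3, k_3) = 0x23B3CB
s_5 = Round(s_4, k_4) = 0x3CBA1E

0x7489BD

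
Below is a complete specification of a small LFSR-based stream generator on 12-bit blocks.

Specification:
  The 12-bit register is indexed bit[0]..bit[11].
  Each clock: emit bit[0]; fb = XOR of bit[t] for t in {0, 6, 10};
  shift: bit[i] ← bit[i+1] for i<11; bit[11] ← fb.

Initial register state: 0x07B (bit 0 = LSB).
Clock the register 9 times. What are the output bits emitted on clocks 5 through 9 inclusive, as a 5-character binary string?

11100

reg_0 = 0x07B
clock 1: out=1, reg = 0x03D
clock 2: out=1, reg = 0x81E
clock 3: out=0, reg = 0x40F
clock 4: out=1, reg = 0x207
clock 5: out=1, reg = 0x903
clock 6: out=1, reg = 0xC81
clock 7: out=1, reg = 0x640
clock 8: out=0, reg = 0x320
clock 9: out=0, reg = 0x190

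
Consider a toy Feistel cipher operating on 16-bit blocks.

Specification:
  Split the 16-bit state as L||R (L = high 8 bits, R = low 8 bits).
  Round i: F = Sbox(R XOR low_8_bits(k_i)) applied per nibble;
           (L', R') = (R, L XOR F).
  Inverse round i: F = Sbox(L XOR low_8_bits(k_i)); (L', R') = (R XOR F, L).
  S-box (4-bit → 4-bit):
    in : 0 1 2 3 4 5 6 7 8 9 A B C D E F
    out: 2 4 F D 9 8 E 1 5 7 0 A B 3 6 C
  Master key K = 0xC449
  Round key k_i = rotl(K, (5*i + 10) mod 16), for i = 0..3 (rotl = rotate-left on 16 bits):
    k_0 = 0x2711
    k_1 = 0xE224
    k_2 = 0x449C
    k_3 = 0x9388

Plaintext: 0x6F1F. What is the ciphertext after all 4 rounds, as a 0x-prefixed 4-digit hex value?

0xAB01

s_0 = plaintext = 0x6F1F
s_1 = Round(s_0, k_0) = 0x1F49
s_2 = Round(s_1, k_1) = 0x49FC
s_3 = Round(s_2, k_2) = 0xFCAB
s_4 = Round(s_3, k_3) = 0xAB01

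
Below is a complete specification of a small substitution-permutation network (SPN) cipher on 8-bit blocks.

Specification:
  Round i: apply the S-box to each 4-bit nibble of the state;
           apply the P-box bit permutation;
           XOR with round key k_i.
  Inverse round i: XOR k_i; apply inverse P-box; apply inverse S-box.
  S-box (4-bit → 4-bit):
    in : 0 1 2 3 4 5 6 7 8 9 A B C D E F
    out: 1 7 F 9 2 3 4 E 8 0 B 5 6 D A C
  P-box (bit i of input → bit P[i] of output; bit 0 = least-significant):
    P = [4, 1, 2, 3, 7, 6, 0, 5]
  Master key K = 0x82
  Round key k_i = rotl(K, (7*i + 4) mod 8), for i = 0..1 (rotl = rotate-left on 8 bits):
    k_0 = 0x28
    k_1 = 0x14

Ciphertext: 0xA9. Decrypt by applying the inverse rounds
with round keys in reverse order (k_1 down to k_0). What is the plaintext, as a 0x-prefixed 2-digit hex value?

s_0 = ciphertext = 0xA9
s_1 = InvRound(s_0, k_1) = 0xDD
s_2 = InvRound(s_1, k_0) = 0x2B

0x2B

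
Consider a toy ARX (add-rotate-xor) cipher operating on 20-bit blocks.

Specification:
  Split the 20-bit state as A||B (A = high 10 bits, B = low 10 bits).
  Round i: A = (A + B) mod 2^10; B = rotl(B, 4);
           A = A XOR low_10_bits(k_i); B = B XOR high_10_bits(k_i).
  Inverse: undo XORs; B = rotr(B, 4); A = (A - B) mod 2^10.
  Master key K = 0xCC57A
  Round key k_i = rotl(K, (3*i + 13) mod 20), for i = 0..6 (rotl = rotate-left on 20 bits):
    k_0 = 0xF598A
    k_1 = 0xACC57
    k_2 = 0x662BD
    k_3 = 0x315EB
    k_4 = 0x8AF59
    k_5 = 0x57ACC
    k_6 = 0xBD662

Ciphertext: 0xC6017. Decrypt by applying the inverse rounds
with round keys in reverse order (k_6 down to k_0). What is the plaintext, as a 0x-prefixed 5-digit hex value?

0xAAD72

s_0 = ciphertext = 0xC6017
s_1 = InvRound(s_0, k_6) = 0x330AE
s_2 = InvRound(s_1, k_5) = 0x7841F
s_3 = InvRound(s_2, k_4) = 0x65523
s_4 = InvRound(s_3, k_3) = 0xB819E
s_5 = InvRound(s_4, k_2) = 0xB7580
s_6 = InvRound(s_5, k_1) = 0x65CF3
s_7 = InvRound(s_6, k_0) = 0xAAD72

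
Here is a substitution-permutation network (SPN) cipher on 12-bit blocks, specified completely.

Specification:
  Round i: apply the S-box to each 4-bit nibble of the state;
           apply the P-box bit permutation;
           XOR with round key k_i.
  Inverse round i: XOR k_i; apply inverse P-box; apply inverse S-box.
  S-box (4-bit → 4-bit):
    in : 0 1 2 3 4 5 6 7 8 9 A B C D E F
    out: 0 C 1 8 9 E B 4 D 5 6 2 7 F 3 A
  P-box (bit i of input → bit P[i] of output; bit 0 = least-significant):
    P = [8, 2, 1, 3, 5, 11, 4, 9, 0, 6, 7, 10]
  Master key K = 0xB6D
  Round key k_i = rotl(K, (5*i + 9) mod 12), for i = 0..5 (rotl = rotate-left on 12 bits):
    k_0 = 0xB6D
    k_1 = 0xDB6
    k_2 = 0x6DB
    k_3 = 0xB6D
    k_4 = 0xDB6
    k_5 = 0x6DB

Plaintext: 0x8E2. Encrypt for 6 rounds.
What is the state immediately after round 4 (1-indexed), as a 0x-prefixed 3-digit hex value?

0x306

s_0 = plaintext = 0x8E2
s_1 = Round(s_0, k_0) = 0x6CC
s_2 = Round(s_1, k_1) = 0x0C1
s_3 = Round(s_2, k_2) = 0xEE1
s_4 = Round(s_3, k_3) = 0x306
s_5 = Round(s_4, k_4) = 0x8BA
s_6 = Round(s_5, k_5) = 0xA5C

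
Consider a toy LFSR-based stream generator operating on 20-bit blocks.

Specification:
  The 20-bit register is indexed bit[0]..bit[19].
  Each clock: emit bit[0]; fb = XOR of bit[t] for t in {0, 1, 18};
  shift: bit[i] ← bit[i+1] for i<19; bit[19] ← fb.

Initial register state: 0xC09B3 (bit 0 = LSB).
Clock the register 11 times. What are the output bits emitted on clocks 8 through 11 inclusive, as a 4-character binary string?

reg_0 = 0xC09B3
clock 1: out=1, reg = 0xE04D9
clock 2: out=1, reg = 0x7026C
clock 3: out=0, reg = 0xB8136
clock 4: out=0, reg = 0xDC09B
clock 5: out=1, reg = 0xEE04D
clock 6: out=1, reg = 0x77026
clock 7: out=0, reg = 0x3B813
clock 8: out=1, reg = 0x1DC09
clock 9: out=1, reg = 0x8EE04
clock 10: out=0, reg = 0x47702
clock 11: out=0, reg = 0x23B81

1100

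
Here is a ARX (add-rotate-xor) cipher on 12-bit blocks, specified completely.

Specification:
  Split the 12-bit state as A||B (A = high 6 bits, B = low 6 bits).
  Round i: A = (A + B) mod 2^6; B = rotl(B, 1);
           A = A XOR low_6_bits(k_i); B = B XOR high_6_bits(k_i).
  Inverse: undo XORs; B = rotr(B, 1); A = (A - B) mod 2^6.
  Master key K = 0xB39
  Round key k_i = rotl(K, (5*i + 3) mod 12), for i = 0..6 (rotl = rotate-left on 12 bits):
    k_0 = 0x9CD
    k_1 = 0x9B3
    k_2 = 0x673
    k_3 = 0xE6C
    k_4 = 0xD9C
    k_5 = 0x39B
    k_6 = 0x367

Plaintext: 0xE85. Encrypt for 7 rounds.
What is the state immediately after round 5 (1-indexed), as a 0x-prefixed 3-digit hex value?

s_0 = plaintext = 0xE85
s_1 = Round(s_0, k_0) = 0xCAD
s_2 = Round(s_1, k_1) = 0xB3D
s_3 = Round(s_2, k_2) = 0x6A2
s_4 = Round(s_3, k_3) = 0x43C
s_5 = Round(s_4, k_4) = 0x40F
s_6 = Round(s_5, k_5) = 0x110
s_7 = Round(s_6, k_6) = 0xCED

0x40F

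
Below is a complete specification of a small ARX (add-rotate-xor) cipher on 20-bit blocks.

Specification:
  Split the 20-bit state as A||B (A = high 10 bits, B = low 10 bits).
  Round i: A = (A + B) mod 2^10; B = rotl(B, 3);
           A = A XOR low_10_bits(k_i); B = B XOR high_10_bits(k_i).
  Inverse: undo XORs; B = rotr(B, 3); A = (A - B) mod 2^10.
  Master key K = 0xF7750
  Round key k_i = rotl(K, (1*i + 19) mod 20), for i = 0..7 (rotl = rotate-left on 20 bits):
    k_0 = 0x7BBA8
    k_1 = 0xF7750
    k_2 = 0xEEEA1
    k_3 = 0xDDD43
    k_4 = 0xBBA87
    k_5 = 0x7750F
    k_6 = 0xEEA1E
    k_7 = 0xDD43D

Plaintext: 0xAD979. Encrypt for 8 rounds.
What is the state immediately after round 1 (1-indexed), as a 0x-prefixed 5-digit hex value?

s_0 = plaintext = 0xAD979
s_1 = Round(s_0, k_0) = 0xE1E24
s_2 = Round(s_1, k_1) = 0xBEEF9
s_3 = Round(s_2, k_2) = 0xD5476
s_4 = Round(s_3, k_3) = 0xA20C7
s_5 = Round(s_4, k_4) = 0x720D7
s_6 = Round(s_5, k_5) = 0xE4364
s_7 = Round(s_6, k_6) = 0x3A89C
s_8 = Round(s_7, k_7) = 0x6EF94

0xE1E24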